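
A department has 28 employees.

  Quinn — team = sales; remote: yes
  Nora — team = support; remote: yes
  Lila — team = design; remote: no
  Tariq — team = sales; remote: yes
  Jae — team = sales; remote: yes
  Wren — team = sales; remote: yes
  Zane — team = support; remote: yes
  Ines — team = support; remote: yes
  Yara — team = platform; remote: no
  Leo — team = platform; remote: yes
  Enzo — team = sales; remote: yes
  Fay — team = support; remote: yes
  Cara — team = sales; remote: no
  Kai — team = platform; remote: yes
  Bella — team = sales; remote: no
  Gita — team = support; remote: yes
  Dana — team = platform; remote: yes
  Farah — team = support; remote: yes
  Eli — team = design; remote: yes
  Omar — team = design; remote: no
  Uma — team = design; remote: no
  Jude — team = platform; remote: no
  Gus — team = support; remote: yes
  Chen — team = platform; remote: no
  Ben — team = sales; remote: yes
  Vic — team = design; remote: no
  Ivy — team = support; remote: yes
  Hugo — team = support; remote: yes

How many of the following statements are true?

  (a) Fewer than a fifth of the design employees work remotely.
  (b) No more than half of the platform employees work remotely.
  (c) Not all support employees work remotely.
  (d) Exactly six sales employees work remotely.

(a) design: |A| = 5, |A ∩ B| = 1; needs |A ∩ B| / |A| < 1/5 — false.
(b) platform: |A| = 6, |A ∩ B| = 3; needs |A ∩ B| ≤ |A ∖ B| — true.
(c) support: |A| = 9, |A ∩ B| = 9; needs A ⊄ B (|A ∖ B| ≥ 1) — false.
(d) sales: |A| = 8, |A ∩ B| = 6; needs |A ∩ B| = 6 — true.

2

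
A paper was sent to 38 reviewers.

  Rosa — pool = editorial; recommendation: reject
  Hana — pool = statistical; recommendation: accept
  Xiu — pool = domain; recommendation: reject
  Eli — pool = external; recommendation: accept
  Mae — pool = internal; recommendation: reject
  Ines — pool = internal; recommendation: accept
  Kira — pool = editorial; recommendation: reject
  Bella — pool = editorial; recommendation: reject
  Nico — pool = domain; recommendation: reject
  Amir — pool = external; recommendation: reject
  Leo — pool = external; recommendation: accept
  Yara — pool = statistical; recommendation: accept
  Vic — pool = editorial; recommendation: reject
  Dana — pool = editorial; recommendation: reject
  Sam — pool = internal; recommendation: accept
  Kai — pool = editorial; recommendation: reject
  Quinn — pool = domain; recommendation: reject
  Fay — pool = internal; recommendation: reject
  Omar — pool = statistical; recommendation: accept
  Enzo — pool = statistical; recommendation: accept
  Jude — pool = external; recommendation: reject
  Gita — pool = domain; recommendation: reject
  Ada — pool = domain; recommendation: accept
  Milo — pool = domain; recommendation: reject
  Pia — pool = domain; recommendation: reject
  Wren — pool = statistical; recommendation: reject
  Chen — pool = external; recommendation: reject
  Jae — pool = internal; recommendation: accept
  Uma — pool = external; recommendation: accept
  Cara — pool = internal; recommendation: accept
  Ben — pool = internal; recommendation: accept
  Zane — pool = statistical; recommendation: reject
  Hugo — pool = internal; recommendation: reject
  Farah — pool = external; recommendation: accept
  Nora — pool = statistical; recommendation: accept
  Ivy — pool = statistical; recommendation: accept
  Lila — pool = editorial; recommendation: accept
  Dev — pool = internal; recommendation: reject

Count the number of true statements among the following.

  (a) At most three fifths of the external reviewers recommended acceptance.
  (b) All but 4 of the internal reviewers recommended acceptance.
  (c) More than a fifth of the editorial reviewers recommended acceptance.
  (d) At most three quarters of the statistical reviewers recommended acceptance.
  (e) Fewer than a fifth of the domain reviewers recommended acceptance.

4

(a) external: |A| = 7, |A ∩ B| = 4; needs |A ∩ B| / |A| ≤ 3/5 — true.
(b) internal: |A| = 9, |A ∩ B| = 5; needs |A ∖ B| = 4 — true.
(c) editorial: |A| = 7, |A ∩ B| = 1; needs |A ∩ B| / |A| > 1/5 — false.
(d) statistical: |A| = 8, |A ∩ B| = 6; needs |A ∩ B| / |A| ≤ 3/4 — true.
(e) domain: |A| = 7, |A ∩ B| = 1; needs |A ∩ B| / |A| < 1/5 — true.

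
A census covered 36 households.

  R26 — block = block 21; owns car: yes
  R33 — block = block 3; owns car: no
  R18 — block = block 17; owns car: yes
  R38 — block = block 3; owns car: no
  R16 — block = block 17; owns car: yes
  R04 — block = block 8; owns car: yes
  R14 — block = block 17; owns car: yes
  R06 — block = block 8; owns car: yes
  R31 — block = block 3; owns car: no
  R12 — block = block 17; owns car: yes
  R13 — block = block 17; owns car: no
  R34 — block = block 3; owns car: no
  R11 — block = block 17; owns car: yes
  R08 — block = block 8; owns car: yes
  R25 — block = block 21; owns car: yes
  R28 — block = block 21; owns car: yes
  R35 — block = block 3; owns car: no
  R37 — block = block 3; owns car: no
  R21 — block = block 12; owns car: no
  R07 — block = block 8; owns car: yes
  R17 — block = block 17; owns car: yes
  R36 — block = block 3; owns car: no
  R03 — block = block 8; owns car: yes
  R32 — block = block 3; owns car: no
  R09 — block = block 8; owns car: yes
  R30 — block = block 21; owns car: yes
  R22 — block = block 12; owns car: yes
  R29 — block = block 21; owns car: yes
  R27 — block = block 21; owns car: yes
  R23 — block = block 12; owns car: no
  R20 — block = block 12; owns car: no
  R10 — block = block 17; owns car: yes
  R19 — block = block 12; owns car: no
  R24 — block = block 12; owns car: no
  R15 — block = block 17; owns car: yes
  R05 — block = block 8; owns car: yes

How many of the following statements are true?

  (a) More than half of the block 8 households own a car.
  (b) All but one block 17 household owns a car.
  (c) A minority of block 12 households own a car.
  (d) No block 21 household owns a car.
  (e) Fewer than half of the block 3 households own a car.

(a) block 8: |A| = 7, |A ∩ B| = 7; needs |A ∩ B| > |A ∖ B| — true.
(b) block 17: |A| = 9, |A ∩ B| = 8; needs |A ∖ B| = 1 — true.
(c) block 12: |A| = 6, |A ∩ B| = 1; needs |A ∩ B| < |A ∖ B| — true.
(d) block 21: |A| = 6, |A ∩ B| = 6; needs A ∩ B = ∅ (|A ∩ B| = 0) — false.
(e) block 3: |A| = 8, |A ∩ B| = 0; needs |A ∩ B| < |A ∖ B| — true.

4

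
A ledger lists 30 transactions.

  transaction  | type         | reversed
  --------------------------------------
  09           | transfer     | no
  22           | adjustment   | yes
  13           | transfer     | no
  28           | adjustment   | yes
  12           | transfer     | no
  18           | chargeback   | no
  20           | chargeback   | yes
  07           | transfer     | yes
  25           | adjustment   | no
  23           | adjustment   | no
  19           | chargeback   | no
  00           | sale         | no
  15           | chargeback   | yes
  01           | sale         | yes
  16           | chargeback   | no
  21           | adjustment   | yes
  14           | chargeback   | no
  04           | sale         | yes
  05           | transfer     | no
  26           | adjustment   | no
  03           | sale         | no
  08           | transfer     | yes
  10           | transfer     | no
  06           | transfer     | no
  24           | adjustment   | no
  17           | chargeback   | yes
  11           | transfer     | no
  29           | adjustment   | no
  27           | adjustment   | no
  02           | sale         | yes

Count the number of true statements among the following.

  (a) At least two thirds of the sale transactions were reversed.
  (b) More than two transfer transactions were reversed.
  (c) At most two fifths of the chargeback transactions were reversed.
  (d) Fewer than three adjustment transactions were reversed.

0

(a) sale: |A| = 5, |A ∩ B| = 3; needs |A ∩ B| / |A| ≥ 2/3 — false.
(b) transfer: |A| = 9, |A ∩ B| = 2; needs |A ∩ B| > 2 — false.
(c) chargeback: |A| = 7, |A ∩ B| = 3; needs |A ∩ B| / |A| ≤ 2/5 — false.
(d) adjustment: |A| = 9, |A ∩ B| = 3; needs |A ∩ B| < 3 — false.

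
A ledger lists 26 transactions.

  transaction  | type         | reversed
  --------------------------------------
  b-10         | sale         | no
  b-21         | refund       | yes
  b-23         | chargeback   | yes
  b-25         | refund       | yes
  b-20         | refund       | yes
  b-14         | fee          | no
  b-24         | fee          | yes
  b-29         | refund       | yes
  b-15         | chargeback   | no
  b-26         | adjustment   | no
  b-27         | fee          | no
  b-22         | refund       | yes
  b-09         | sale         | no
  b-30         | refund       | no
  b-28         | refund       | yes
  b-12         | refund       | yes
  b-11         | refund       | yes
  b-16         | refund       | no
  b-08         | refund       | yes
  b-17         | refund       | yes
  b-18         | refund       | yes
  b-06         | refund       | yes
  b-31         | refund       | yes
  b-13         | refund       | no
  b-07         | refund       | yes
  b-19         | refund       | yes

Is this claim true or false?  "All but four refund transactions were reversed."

False

'All but four refund transactions were reversed' holds iff |A ∖ B| = 4.
|A| = 18, |A ∩ B| = 15, |A ∖ B| = 3.
|A ∖ B| = 3, so the statement is false.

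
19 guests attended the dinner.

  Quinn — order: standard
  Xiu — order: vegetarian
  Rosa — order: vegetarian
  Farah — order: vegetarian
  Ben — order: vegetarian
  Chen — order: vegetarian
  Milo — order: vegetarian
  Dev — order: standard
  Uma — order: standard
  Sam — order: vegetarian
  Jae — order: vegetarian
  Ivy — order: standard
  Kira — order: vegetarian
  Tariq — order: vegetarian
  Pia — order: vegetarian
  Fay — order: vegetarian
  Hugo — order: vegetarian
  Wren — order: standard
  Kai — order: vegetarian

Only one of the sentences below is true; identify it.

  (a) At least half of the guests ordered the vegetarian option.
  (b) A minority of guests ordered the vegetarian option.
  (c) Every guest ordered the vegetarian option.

(a)

|A| = 19, |A ∩ B| = 14, |A ∖ B| = 5.
(a) requires |A ∩ B| ≥ |A ∖ B|: true.
(b) requires |A ∩ B| < |A ∖ B|: false.
(c) requires A ⊆ B, i.e. every element of A is in B (|A ∖ B| = 0): false.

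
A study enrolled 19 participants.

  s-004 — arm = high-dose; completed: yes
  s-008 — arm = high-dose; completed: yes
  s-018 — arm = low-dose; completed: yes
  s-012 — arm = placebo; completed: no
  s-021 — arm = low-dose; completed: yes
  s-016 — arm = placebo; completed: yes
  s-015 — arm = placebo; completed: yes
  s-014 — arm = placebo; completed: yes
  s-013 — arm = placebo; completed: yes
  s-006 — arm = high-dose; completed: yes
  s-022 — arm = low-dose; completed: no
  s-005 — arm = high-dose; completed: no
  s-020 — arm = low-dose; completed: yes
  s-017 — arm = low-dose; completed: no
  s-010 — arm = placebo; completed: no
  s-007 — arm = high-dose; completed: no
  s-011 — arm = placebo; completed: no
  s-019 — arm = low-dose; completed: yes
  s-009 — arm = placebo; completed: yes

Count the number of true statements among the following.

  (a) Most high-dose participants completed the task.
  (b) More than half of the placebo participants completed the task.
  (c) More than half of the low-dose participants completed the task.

(a) high-dose: |A| = 5, |A ∩ B| = 3; needs |A ∩ B| > |A ∖ B| — true.
(b) placebo: |A| = 8, |A ∩ B| = 5; needs |A ∩ B| > |A ∖ B| — true.
(c) low-dose: |A| = 6, |A ∩ B| = 4; needs |A ∩ B| > |A ∖ B| — true.

3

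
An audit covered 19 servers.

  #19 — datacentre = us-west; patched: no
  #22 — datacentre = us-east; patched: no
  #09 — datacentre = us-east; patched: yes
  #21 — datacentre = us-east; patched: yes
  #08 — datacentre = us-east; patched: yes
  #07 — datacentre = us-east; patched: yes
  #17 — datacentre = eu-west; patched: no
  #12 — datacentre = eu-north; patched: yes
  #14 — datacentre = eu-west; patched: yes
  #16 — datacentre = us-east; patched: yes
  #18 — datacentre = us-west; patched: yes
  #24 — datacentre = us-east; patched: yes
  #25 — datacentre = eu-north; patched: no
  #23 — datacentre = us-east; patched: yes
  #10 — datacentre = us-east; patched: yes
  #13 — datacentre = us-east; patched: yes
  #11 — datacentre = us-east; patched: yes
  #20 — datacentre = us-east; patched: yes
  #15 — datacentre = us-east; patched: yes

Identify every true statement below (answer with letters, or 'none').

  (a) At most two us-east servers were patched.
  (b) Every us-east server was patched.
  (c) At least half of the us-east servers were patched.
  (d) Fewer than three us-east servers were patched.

|A| = 13, |A ∩ B| = 12, |A ∖ B| = 1.
(a) |A ∩ B| ≤ 2: fails.
(b) A ⊆ B, i.e. every element of A is in B (|A ∖ B| = 0): fails.
(c) |A ∩ B| ≥ |A ∖ B|: holds.
(d) |A ∩ B| < 3: fails.

(c)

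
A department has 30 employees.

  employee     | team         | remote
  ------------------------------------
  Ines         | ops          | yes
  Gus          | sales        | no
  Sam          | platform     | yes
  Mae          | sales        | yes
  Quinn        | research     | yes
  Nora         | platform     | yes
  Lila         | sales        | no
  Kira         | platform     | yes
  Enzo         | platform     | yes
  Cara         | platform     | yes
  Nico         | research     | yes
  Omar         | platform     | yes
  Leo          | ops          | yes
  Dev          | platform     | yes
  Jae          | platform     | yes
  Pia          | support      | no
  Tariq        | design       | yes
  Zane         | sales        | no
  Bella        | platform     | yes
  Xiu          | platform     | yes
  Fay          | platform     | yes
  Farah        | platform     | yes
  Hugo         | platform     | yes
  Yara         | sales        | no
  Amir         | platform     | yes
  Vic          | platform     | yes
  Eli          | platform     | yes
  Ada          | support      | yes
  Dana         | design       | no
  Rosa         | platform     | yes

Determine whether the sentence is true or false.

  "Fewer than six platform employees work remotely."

Truth condition: |A ∩ B| < 6.
|A| = 17, |A ∩ B| = 17, |A ∖ B| = 0.
|A ∩ B| = 17, so the statement is false.

False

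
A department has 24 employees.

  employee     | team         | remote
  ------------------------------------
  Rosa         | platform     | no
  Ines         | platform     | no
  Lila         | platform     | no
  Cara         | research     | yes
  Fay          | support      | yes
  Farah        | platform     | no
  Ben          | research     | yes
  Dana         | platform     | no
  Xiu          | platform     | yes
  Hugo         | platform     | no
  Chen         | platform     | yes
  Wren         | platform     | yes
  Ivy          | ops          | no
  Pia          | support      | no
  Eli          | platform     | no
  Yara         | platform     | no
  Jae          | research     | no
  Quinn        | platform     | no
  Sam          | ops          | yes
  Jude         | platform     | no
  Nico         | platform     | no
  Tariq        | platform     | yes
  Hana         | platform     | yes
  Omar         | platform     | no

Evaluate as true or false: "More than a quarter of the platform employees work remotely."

'More than a quarter of the platform employees work remotely' holds iff |A ∩ B| / |A| > 1/4.
|A| = 17, |A ∩ B| = 5, |A ∖ B| = 12.
|A ∩ B|/|A| = 5/17, so the statement is true.

True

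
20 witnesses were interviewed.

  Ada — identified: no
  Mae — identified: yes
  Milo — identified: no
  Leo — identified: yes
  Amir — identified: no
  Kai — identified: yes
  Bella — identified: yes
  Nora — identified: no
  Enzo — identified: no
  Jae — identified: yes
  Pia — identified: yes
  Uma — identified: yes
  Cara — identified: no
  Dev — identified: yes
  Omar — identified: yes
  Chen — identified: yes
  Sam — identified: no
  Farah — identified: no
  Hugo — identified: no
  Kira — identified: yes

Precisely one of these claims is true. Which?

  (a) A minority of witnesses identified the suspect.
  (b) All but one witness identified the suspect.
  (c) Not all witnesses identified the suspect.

(c)

|A| = 20, |A ∩ B| = 11, |A ∖ B| = 9.
(a) requires |A ∩ B| < |A ∖ B|: false.
(b) requires |A ∖ B| = 1: false.
(c) requires A ⊄ B (|A ∖ B| ≥ 1): true.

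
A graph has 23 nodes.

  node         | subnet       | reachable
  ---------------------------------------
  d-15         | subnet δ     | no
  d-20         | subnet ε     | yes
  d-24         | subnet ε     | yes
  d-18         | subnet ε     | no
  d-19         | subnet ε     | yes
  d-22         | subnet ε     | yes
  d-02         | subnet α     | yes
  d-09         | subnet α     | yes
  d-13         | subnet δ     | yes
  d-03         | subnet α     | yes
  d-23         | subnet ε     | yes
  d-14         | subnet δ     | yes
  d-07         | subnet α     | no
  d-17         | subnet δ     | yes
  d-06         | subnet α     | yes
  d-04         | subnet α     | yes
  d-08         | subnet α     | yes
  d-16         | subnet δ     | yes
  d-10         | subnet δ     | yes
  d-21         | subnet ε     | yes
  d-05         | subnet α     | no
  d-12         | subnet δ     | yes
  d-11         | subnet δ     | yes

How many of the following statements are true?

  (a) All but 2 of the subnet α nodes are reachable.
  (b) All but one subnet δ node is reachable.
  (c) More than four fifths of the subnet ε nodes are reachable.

(a) subnet α: |A| = 8, |A ∩ B| = 6; needs |A ∖ B| = 2 — true.
(b) subnet δ: |A| = 8, |A ∩ B| = 7; needs |A ∖ B| = 1 — true.
(c) subnet ε: |A| = 7, |A ∩ B| = 6; needs |A ∩ B| / |A| > 4/5 — true.

3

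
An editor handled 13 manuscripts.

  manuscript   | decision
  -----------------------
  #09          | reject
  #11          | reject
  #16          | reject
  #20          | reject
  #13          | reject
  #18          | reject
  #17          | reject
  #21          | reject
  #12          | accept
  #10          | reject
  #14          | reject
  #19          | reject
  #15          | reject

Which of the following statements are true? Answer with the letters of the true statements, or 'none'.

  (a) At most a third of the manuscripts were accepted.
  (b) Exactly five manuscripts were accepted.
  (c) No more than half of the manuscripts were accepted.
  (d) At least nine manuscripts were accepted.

(a), (c)

|A| = 13, |A ∩ B| = 1, |A ∖ B| = 12.
(a) |A ∩ B| / |A| ≤ 1/3: holds.
(b) |A ∩ B| = 5: fails.
(c) |A ∩ B| ≤ |A ∖ B|: holds.
(d) |A ∩ B| ≥ 9: fails.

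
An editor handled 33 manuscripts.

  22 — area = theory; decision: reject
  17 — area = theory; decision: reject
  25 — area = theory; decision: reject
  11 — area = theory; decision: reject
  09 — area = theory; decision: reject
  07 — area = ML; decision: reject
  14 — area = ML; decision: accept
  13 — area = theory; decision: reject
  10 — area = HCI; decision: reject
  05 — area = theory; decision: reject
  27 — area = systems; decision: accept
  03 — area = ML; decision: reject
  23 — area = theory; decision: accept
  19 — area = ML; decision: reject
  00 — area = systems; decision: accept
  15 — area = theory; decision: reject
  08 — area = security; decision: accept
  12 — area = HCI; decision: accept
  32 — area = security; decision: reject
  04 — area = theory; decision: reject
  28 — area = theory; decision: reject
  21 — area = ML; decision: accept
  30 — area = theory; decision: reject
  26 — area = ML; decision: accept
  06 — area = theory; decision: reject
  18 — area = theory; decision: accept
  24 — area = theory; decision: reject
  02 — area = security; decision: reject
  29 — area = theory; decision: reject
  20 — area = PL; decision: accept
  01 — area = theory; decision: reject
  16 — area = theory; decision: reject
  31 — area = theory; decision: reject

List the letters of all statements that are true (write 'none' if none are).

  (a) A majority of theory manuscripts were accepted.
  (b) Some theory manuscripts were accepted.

|A| = 19, |A ∩ B| = 2, |A ∖ B| = 17.
(a) |A ∩ B| > |A ∖ B|: fails.
(b) A ∩ B ≠ ∅ (|A ∩ B| ≥ 1): holds.

(b)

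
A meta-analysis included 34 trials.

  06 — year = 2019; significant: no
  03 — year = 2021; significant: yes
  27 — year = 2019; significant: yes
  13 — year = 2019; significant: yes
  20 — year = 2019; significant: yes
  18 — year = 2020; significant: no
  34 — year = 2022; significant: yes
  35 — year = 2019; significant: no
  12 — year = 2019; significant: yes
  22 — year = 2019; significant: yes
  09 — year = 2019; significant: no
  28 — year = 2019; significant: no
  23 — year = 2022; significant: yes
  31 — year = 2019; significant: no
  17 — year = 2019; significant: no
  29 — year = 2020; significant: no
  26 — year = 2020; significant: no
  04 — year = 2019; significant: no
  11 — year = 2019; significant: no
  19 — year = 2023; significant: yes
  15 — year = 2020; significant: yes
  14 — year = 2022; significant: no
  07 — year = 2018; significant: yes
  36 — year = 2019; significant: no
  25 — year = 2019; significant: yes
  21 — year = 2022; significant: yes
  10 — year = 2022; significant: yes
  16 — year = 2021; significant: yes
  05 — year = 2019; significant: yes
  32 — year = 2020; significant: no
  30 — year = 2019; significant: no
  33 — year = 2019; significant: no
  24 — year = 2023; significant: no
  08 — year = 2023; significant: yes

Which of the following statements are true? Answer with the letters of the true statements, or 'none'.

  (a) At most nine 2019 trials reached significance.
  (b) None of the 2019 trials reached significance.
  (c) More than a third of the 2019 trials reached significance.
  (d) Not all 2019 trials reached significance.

|A| = 18, |A ∩ B| = 7, |A ∖ B| = 11.
(a) |A ∩ B| ≤ 9: holds.
(b) A ∩ B = ∅ (|A ∩ B| = 0): fails.
(c) |A ∩ B| / |A| > 1/3: holds.
(d) A ⊄ B (|A ∖ B| ≥ 1): holds.

(a), (c), (d)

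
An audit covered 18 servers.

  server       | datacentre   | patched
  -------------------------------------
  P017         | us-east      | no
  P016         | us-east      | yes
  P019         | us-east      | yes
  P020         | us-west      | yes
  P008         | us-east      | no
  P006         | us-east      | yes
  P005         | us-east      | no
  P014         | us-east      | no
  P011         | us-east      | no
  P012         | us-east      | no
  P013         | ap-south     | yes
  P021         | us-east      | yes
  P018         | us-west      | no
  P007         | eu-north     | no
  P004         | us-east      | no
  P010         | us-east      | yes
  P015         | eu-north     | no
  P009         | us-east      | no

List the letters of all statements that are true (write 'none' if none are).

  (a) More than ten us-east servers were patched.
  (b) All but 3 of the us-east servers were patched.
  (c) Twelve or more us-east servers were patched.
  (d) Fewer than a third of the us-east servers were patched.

|A| = 13, |A ∩ B| = 5, |A ∖ B| = 8.
(a) |A ∩ B| > 10: fails.
(b) |A ∖ B| = 3: fails.
(c) |A ∩ B| ≥ 12: fails.
(d) |A ∩ B| / |A| < 1/3: fails.

none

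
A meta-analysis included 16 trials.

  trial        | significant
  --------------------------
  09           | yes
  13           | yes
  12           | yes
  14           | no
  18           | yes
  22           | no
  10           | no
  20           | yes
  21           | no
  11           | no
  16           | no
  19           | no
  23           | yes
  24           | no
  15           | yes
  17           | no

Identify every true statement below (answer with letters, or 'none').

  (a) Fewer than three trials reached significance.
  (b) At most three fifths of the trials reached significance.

|A| = 16, |A ∩ B| = 7, |A ∖ B| = 9.
(a) |A ∩ B| < 3: fails.
(b) |A ∩ B| / |A| ≤ 3/5: holds.

(b)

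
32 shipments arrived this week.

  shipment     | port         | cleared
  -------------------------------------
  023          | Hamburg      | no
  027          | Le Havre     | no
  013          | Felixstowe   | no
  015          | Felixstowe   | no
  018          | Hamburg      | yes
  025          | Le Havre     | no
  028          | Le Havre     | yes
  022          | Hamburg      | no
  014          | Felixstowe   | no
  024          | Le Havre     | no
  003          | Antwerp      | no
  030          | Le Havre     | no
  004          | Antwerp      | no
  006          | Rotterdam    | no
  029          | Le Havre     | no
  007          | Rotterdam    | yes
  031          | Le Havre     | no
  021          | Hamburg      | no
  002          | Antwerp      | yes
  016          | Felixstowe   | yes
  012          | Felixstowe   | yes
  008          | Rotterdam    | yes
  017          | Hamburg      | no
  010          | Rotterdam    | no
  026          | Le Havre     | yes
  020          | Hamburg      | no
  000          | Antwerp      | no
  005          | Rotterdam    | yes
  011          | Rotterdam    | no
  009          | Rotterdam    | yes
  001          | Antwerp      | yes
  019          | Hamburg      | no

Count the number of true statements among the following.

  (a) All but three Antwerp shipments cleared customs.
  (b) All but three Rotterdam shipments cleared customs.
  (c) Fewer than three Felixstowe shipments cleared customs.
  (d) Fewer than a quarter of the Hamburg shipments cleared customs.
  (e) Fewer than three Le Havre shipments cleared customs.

(a) Antwerp: |A| = 5, |A ∩ B| = 2; needs |A ∖ B| = 3 — true.
(b) Rotterdam: |A| = 7, |A ∩ B| = 4; needs |A ∖ B| = 3 — true.
(c) Felixstowe: |A| = 5, |A ∩ B| = 2; needs |A ∩ B| < 3 — true.
(d) Hamburg: |A| = 7, |A ∩ B| = 1; needs |A ∩ B| / |A| < 1/4 — true.
(e) Le Havre: |A| = 8, |A ∩ B| = 2; needs |A ∩ B| < 3 — true.

5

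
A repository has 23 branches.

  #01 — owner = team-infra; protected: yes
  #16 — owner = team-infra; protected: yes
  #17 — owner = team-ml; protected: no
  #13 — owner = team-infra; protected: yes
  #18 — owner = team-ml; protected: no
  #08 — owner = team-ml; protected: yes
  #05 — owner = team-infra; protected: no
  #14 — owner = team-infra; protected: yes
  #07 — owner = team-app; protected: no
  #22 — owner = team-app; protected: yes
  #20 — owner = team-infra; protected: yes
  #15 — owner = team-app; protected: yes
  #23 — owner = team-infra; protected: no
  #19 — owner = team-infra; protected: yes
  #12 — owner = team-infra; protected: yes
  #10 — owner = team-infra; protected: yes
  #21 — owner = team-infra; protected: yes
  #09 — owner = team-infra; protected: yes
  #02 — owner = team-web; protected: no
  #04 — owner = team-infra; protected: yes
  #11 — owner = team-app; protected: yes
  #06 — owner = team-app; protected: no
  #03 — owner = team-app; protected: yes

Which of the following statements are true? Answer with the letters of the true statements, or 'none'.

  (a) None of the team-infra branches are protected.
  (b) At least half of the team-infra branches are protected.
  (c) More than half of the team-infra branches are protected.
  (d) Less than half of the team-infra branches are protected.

(b), (c)

|A| = 13, |A ∩ B| = 11, |A ∖ B| = 2.
(a) A ∩ B = ∅ (|A ∩ B| = 0): fails.
(b) |A ∩ B| ≥ |A ∖ B|: holds.
(c) |A ∩ B| > |A ∖ B|: holds.
(d) |A ∩ B| < |A ∖ B|: fails.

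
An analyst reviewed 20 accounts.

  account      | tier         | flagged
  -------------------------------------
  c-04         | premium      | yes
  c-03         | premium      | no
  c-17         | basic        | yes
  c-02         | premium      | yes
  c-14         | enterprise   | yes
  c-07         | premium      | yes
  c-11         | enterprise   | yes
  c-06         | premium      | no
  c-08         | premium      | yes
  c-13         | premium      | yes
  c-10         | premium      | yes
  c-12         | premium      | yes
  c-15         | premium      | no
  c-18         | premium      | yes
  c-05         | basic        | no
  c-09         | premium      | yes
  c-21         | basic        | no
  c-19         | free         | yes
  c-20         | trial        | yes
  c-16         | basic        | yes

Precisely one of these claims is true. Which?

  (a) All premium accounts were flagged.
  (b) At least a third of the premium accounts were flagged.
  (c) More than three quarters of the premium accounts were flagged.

(b)

|A| = 12, |A ∩ B| = 9, |A ∖ B| = 3.
(a) requires A ⊆ B, i.e. every element of A is in B (|A ∖ B| = 0): false.
(b) requires |A ∩ B| / |A| ≥ 1/3: true.
(c) requires |A ∩ B| / |A| > 3/4: false.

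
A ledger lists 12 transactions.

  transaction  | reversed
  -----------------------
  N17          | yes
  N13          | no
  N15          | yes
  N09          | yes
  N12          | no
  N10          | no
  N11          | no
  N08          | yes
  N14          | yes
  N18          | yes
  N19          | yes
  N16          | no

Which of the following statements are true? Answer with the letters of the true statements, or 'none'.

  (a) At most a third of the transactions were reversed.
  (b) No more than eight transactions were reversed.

|A| = 12, |A ∩ B| = 7, |A ∖ B| = 5.
(a) |A ∩ B| / |A| ≤ 1/3: fails.
(b) |A ∩ B| ≤ 8: holds.

(b)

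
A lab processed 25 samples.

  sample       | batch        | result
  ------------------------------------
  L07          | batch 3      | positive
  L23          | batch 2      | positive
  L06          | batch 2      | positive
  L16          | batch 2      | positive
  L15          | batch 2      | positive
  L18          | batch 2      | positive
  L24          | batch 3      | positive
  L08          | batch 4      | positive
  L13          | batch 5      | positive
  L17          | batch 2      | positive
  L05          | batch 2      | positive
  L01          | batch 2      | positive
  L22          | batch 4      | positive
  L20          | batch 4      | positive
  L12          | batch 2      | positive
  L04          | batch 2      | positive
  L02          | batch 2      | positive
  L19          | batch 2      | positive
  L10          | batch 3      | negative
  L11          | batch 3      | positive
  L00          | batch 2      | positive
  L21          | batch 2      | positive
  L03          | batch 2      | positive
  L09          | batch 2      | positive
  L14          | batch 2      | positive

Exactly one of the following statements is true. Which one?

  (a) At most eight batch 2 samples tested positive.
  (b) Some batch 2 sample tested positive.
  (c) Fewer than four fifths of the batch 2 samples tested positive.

(b)

|A| = 17, |A ∩ B| = 17, |A ∖ B| = 0.
(a) requires |A ∩ B| ≤ 8: false.
(b) requires A ∩ B ≠ ∅ (|A ∩ B| ≥ 1): true.
(c) requires |A ∩ B| / |A| < 4/5: false.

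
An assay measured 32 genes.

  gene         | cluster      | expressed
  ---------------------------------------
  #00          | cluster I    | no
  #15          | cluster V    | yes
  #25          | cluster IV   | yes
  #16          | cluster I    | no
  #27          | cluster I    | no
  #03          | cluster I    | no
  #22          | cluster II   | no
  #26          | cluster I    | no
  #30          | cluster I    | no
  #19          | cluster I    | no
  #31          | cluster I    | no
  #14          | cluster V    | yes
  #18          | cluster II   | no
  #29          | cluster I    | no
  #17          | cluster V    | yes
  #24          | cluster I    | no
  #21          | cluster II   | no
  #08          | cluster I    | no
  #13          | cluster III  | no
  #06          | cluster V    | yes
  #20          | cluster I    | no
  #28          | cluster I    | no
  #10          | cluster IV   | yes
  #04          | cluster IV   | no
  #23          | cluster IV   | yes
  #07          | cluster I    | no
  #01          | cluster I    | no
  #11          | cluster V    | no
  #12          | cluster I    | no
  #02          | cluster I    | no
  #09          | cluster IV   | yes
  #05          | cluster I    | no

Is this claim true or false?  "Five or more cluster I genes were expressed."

Truth condition: |A ∩ B| ≥ 5.
|A| = 18, |A ∩ B| = 0, |A ∖ B| = 18.
|A ∩ B| = 0, so the statement is false.

False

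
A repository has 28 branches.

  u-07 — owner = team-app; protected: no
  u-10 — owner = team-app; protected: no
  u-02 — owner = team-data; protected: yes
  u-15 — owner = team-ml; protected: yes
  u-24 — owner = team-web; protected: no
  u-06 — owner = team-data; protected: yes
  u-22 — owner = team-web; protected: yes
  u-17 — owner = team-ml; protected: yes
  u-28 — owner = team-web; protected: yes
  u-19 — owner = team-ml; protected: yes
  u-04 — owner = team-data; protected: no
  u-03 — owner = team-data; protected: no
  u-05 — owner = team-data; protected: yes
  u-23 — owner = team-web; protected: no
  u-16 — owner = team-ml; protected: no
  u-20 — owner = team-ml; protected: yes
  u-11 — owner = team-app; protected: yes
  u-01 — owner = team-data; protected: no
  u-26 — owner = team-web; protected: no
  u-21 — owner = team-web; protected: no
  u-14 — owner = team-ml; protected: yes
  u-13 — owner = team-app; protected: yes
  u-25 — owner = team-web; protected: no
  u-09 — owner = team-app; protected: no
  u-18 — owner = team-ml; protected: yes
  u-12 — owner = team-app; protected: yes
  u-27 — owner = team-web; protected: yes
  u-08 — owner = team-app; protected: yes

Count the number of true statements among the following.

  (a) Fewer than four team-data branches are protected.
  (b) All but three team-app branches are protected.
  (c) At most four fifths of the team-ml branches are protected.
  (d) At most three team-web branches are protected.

3

(a) team-data: |A| = 6, |A ∩ B| = 3; needs |A ∩ B| < 4 — true.
(b) team-app: |A| = 7, |A ∩ B| = 4; needs |A ∖ B| = 3 — true.
(c) team-ml: |A| = 7, |A ∩ B| = 6; needs |A ∩ B| / |A| ≤ 4/5 — false.
(d) team-web: |A| = 8, |A ∩ B| = 3; needs |A ∩ B| ≤ 3 — true.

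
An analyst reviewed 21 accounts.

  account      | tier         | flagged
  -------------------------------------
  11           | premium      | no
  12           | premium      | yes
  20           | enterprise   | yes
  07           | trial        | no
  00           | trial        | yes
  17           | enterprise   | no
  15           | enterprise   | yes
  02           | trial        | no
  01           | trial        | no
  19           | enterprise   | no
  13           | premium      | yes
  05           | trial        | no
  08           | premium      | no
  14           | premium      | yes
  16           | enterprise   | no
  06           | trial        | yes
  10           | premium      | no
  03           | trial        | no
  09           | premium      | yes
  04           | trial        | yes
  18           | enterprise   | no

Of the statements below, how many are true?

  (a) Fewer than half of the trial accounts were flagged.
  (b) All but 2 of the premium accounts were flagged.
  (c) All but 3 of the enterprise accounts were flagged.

(a) trial: |A| = 8, |A ∩ B| = 3; needs |A ∩ B| < |A ∖ B| — true.
(b) premium: |A| = 7, |A ∩ B| = 4; needs |A ∖ B| = 2 — false.
(c) enterprise: |A| = 6, |A ∩ B| = 2; needs |A ∖ B| = 3 — false.

1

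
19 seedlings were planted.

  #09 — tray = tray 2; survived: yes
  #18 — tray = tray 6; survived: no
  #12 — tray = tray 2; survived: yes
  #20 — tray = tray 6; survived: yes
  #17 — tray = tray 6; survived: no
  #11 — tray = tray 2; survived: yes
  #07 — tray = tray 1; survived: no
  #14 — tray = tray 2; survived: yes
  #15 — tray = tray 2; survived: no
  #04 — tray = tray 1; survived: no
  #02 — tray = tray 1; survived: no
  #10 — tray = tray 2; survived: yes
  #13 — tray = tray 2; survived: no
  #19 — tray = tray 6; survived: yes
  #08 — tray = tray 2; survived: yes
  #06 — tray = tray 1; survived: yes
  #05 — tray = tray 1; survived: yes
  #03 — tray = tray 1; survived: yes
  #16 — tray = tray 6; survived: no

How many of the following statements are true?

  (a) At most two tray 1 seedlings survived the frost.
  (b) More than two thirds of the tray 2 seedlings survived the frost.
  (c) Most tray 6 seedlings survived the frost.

(a) tray 1: |A| = 6, |A ∩ B| = 3; needs |A ∩ B| ≤ 2 — false.
(b) tray 2: |A| = 8, |A ∩ B| = 6; needs |A ∩ B| / |A| > 2/3 — true.
(c) tray 6: |A| = 5, |A ∩ B| = 2; needs |A ∩ B| > |A ∖ B| — false.

1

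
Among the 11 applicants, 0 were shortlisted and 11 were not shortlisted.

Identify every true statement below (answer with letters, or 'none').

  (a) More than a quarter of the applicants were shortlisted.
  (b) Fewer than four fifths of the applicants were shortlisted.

|A| = 11, |A ∩ B| = 0, |A ∖ B| = 11.
(a) |A ∩ B| / |A| > 1/4: fails.
(b) |A ∩ B| / |A| < 4/5: holds.

(b)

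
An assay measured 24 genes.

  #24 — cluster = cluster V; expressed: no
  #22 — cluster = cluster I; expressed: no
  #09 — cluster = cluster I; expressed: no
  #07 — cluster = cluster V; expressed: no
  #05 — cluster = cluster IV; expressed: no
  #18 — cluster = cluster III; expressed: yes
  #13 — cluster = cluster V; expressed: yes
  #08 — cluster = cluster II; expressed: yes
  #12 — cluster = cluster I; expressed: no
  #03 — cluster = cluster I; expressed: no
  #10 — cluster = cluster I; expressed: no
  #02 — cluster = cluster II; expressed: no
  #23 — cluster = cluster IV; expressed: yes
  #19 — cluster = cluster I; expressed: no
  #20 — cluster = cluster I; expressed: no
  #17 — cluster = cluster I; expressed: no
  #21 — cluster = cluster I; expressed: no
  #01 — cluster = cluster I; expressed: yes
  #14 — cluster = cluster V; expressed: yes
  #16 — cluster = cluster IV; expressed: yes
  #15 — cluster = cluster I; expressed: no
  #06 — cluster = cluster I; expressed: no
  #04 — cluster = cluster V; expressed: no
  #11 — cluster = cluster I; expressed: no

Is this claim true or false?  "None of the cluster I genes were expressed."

The determiner here denotes the relation: A ∩ B = ∅ (|A ∩ B| = 0).
A (the restrictor) = {#22, #09, #12, #03, #10, #19, #20, #17, #21, #01, #15, #06, #11}, |A| = 13.
A ∩ B = {#01}, so |A ∩ B| = 1.
So the statement is false.

False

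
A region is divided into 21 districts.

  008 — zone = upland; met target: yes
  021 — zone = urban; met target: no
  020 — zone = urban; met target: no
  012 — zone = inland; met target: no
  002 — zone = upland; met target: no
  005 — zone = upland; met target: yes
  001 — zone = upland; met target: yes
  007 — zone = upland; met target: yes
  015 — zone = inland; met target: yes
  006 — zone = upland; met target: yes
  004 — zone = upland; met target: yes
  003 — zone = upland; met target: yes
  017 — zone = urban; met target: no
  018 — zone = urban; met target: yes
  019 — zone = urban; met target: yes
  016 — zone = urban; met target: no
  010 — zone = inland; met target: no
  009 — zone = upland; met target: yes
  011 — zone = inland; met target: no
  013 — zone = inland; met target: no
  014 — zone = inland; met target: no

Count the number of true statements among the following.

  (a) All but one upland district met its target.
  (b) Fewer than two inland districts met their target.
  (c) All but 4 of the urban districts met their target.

(a) upland: |A| = 9, |A ∩ B| = 8; needs |A ∖ B| = 1 — true.
(b) inland: |A| = 6, |A ∩ B| = 1; needs |A ∩ B| < 2 — true.
(c) urban: |A| = 6, |A ∩ B| = 2; needs |A ∖ B| = 4 — true.

3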